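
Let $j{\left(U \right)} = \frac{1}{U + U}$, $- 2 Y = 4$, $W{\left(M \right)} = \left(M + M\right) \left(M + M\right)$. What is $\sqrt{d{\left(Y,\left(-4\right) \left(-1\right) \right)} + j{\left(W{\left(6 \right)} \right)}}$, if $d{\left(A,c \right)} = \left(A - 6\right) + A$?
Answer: $\frac{i \sqrt{5758}}{24} \approx 3.1617 i$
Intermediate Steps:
$W{\left(M \right)} = 4 M^{2}$ ($W{\left(M \right)} = 2 M 2 M = 4 M^{2}$)
$Y = -2$ ($Y = \left(- \frac{1}{2}\right) 4 = -2$)
$d{\left(A,c \right)} = -6 + 2 A$ ($d{\left(A,c \right)} = \left(-6 + A\right) + A = -6 + 2 A$)
$j{\left(U \right)} = \frac{1}{2 U}$
$\sqrt{d{\left(Y,\left(-4\right) \left(-1\right) \right)} + j{\left(W{\left(6 \right)} \right)}} = \sqrt{\left(-6 + 2 \left(-2\right)\right) + \frac{1}{2 \cdot 4 \cdot 6^{2}}} = \sqrt{\left(-6 - 4\right) + \frac{1}{2 \cdot 4 \cdot 36}} = \sqrt{-10 + \frac{1}{2 \cdot 144}} = \sqrt{-10 + \frac{1}{2} \cdot \frac{1}{144}} = \sqrt{-10 + \frac{1}{288}} = \sqrt{- \frac{2879}{288}} = \frac{i \sqrt{5758}}{24}$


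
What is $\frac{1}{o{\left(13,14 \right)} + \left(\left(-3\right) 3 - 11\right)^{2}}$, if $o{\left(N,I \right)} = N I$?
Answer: $\frac{1}{582} \approx 0.0017182$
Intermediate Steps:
$o{\left(N,I \right)} = I N$
$\frac{1}{o{\left(13,14 \right)} + \left(\left(-3\right) 3 - 11\right)^{2}} = \frac{1}{14 \cdot 13 + \left(\left(-3\right) 3 - 11\right)^{2}} = \frac{1}{182 + \left(-9 - 11\right)^{2}} = \frac{1}{182 + \left(-20\right)^{2}} = \frac{1}{182 + 400} = \frac{1}{582}$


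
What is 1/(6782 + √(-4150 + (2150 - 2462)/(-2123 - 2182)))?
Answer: 4866085/33004766043 - I*√8545634510/66009532086 ≈ 0.00014744 - 1.4004e-6*I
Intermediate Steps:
1/(6782 + √(-4150 + (2150 - 2462)/(-2123 - 2182))) = 1/(6782 + √(-4150 - 312/(-4305))) = 1/(6782 + √(-4150 - 312*(-1/4305))) = 1/(6782 + √(-4150 + 104/1435)) = 1/(6782 + √(-5955146/1435)) = 1/(6782 + I*√8545634510/1435)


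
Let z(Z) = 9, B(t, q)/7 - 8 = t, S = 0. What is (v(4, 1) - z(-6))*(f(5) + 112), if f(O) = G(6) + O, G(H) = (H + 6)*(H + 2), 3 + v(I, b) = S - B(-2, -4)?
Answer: -11502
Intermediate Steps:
B(t, q) = 56 + 7*t
v(I, b) = -45 (v(I, b) = -3 + (0 - (56 + 7*(-2))) = -3 + (0 - (56 - 14)) = -3 + (0 - 1*42) = -3 + (0 - 42) = -3 - 42 = -45)
G(H) = (2 + H)*(6 + H) (G(H) = (6 + H)*(2 + H) = (2 + H)*(6 + H))
f(O) = 96 + O (f(O) = (12 + 6**2 + 8*6) + O = (12 + 36 + 48) + O = 96 + O)
(v(4, 1) - z(-6))*(f(5) + 112) = (-45 - 1*9)*((96 + 5) + 112) = (-45 - 9)*(101 + 112) = -54*213 = -11502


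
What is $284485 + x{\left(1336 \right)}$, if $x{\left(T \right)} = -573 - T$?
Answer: $282576$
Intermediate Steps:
$284485 + x{\left(1336 \right)} = 284485 - 1909 = 282576$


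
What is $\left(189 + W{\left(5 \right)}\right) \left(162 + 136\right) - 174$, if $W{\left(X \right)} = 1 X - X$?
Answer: $56148$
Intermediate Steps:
$W{\left(X \right)} = 0$ ($W{\left(X \right)} = X - X = 0$)
$\left(189 + W{\left(5 \right)}\right) \left(162 + 136\right) - 174 = \left(189 + 0\right) \left(162 + 136\right) - 174 = 189 \cdot 298 - 174 = 56322 - 174 = 56148$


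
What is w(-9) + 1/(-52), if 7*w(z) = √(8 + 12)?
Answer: -1/52 + 2*√5/7 ≈ 0.61965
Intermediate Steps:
w(z) = 2*√5/7 (w(z) = √(8 + 12)/7 = √20/7 = (2*√5)/7 = 2*√5/7)
w(-9) + 1/(-52) = 2*√5/7 + 1/(-52) = 2*√5/7 - 1/52 = -1/52 + 2*√5/7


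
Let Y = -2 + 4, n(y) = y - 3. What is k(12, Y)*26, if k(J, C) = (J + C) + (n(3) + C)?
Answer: 416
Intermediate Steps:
n(y) = -3 + y
Y = 2
k(J, C) = J + 2*C (k(J, C) = (J + C) + ((-3 + 3) + C) = (C + J) + (0 + C) = (C + J) + C = J + 2*C)
k(12, Y)*26 = (12 + 2*2)*26 = (12 + 4)*26 = 16*26 = 416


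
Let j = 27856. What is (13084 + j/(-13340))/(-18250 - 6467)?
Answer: -43628176/82431195 ≈ -0.52927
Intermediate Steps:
(13084 + j/(-13340))/(-18250 - 6467) = (13084 + 27856/(-13340))/(-18250 - 6467) = (13084 + 27856*(-1/13340))/(-24717) = (13084 - 6964/3335)*(-1/24717) = (43628176/3335)*(-1/24717) = -43628176/82431195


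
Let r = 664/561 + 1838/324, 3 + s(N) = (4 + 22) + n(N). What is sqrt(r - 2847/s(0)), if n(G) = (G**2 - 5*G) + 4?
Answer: 5*I*sqrt(44679910)/3366 ≈ 9.9292*I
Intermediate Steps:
n(G) = 4 + G**2 - 5*G
s(N) = 27 + N**2 - 5*N (s(N) = -3 + ((4 + 22) + (4 + N**2 - 5*N)) = -3 + (26 + (4 + N**2 - 5*N)) = -3 + (30 + N**2 - 5*N) = 27 + N**2 - 5*N)
r = 207709/30294 (r = 664*(1/561) + 1838*(1/324) = 664/561 + 919/162 = 207709/30294 ≈ 6.8564)
sqrt(r - 2847/s(0)) = sqrt(207709/30294 - 2847/(27 + 0**2 - 5*0)) = sqrt(207709/30294 - 2847/(27 + 0 + 0)) = sqrt(207709/30294 - 2847/27) = sqrt(207709/30294 - 2847*1/27) = sqrt(207709/30294 - 949/9) = sqrt(-2986625/30294) = 5*I*sqrt(44679910)/3366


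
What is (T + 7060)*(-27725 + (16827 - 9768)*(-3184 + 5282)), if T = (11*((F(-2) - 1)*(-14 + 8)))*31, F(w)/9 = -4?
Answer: 1223392601434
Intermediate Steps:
F(w) = -36 (F(w) = 9*(-4) = -36)
T = 75702 (T = (11*((-36 - 1)*(-14 + 8)))*31 = (11*(-37*(-6)))*31 = (11*222)*31 = 2442*31 = 75702)
(T + 7060)*(-27725 + (16827 - 9768)*(-3184 + 5282)) = (75702 + 7060)*(-27725 + (16827 - 9768)*(-3184 + 5282)) = 82762*(-27725 + 7059*2098) = 82762*(-27725 + 14809782) = 82762*14782057 = 1223392601434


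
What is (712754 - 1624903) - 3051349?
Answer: -3963498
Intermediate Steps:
(712754 - 1624903) - 3051349 = -912149 - 3051349 = -3963498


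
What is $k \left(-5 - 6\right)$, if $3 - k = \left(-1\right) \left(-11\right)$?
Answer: $88$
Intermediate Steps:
$k = -8$ ($k = 3 - \left(-1\right) \left(-11\right) = 3 - 11 = -8$)
$k \left(-5 - 6\right) = - 8 \left(-5 - 6\right) = \left(-8\right) \left(-11\right) = 88$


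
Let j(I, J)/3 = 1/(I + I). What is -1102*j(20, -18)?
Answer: -1653/20 ≈ -82.650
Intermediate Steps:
j(I, J) = 3/(2*I) (j(I, J) = 3/(I + I) = 3/((2*I)) = 3*(1/(2*I)) = 3/(2*I))
-1102*j(20, -18) = -1653/20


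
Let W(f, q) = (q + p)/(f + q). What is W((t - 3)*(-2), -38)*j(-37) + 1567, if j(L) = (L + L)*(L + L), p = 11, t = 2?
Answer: 5674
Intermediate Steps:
j(L) = 4*L² (j(L) = (2*L)*(2*L) = 4*L²)
W(f, q) = (11 + q)/(f + q) (W(f, q) = (q + 11)/(f + q) = (11 + q)/(f + q))
W((t - 3)*(-2), -38)*j(-37) + 1567 = ((11 - 38)/((2 - 3)*(-2) - 38))*(4*(-37)²) + 1567 = (-27/(-1*(-2) - 38))*(4*1369) + 1567 = (-27/(2 - 38))*5476 + 1567 = (-27/(-36))*5476 + 1567 = -1/36*(-27)*5476 + 1567 = (¾)*5476 + 1567 = 4107 + 1567 = 5674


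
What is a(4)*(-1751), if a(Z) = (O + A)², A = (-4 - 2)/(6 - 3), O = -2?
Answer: -28016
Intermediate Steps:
A = -2 (A = -6/3 = -6*⅓ = -2)
a(Z) = 16 (a(Z) = (-2 - 2)² = (-4)² = 16)
a(4)*(-1751) = 16*(-1751) = -28016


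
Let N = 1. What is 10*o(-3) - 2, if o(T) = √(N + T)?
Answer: -2 + 10*I*√2 ≈ -2.0 + 14.142*I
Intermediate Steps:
o(T) = √(1 + T)
10*o(-3) - 2 = 10*√(1 - 3) - 2 = 10*√(-2) - 2 = 10*(I*√2) - 2 = 10*I*√2 - 2 = -2 + 10*I*√2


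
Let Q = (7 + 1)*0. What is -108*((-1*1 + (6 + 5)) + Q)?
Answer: -1080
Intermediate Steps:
Q = 0 (Q = 8*0 = 0)
-108*((-1*1 + (6 + 5)) + Q) = -108*((-1*1 + (6 + 5)) + 0) = -108*((-1 + 11) + 0) = -108*(10 + 0) = -108*10 = -1080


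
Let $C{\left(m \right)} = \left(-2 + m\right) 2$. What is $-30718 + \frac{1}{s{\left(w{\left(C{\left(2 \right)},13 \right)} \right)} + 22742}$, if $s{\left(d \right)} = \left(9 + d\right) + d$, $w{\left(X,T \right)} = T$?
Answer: $- \frac{699663885}{22777} \approx -30718.0$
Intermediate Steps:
$C{\left(m \right)} = -4 + 2 m$
$s{\left(d \right)} = 9 + 2 d$
$-30718 + \frac{1}{s{\left(w{\left(C{\left(2 \right)},13 \right)} \right)} + 22742} = -30718 + \frac{1}{\left(9 + 2 \cdot 13\right) + 22742} = -30718 + \frac{1}{\left(9 + 26\right) + 22742} = -30718 + \frac{1}{35 + 22742} = -30718 + \frac{1}{22777} = - \frac{699663885}{22777}$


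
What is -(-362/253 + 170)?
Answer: -42648/253 ≈ -168.57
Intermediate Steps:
-(-362/253 + 170) = -1*42648/253 = -42648/253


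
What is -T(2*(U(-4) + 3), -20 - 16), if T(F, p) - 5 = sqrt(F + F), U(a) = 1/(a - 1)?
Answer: -5 - 2*sqrt(70)/5 ≈ -8.3466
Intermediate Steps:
U(a) = 1/(-1 + a)
T(F, p) = 5 + sqrt(2)*sqrt(F) (T(F, p) = 5 + sqrt(F + F) = 5 + sqrt(2*F) = 5 + sqrt(2)*sqrt(F))
-T(2*(U(-4) + 3), -20 - 16) = -(5 + sqrt(2)*sqrt(2*(1/(-1 - 4) + 3))) = -(5 + sqrt(2)*sqrt(2*(1/(-5) + 3))) = -(5 + sqrt(2)*sqrt(2*(-1/5 + 3))) = -(5 + sqrt(2)*sqrt(2*(14/5))) = -(5 + sqrt(2)*sqrt(28/5)) = -(5 + sqrt(2)*(2*sqrt(35)/5)) = -(5 + 2*sqrt(70)/5) = -5 - 2*sqrt(70)/5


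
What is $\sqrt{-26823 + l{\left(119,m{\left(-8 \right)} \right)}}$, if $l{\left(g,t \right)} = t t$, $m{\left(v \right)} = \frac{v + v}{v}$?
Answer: $i \sqrt{26819} \approx 163.77 i$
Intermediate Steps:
$m{\left(v \right)} = 2$ ($m{\left(v \right)} = \frac{2 v}{v} = 2$)
$l{\left(g,t \right)} = t^{2}$
$\sqrt{-26823 + l{\left(119,m{\left(-8 \right)} \right)}} = \sqrt{-26823 + 2^{2}} = \sqrt{-26823 + 4} = \sqrt{-26819} = i \sqrt{26819}$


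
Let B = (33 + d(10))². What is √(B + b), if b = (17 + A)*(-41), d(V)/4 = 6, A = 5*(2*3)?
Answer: √1322 ≈ 36.359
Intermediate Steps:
A = 30 (A = 5*6 = 30)
d(V) = 24 (d(V) = 4*6 = 24)
B = 3249 (B = (33 + 24)² = 57² = 3249)
b = -1927 (b = (17 + 30)*(-41) = 47*(-41) = -1927)
√(B + b) = √(3249 - 1927) = √1322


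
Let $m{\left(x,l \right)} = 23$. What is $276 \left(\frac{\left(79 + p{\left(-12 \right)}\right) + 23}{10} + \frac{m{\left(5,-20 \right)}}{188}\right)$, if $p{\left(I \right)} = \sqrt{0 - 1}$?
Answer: $\frac{669507}{235} + \frac{138 i}{5} \approx 2849.0 + 27.6 i$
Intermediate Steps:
$p{\left(I \right)} = i$ ($p{\left(I \right)} = \sqrt{-1} = i$)
$276 \left(\frac{\left(79 + p{\left(-12 \right)}\right) + 23}{10} + \frac{m{\left(5,-20 \right)}}{188}\right) = 276 \left(\frac{\left(79 + i\right) + 23}{10} + \frac{23}{188}\right) = 276 \left(\left(102 + i\right) \frac{1}{10} + 23 \cdot \frac{1}{188}\right) = 276 \left(\left(\frac{51}{5} + \frac{i}{10}\right) + \frac{23}{188}\right) = 276 \left(\frac{9703}{940} + \frac{i}{10}\right) = \frac{669507}{235} + \frac{138 i}{5}$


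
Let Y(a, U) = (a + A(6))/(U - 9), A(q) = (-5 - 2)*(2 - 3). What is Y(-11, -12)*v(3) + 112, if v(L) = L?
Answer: 788/7 ≈ 112.57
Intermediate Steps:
A(q) = 7 (A(q) = -7*(-1) = 7)
Y(a, U) = (7 + a)/(-9 + U) (Y(a, U) = (a + 7)/(U - 9) = (7 + a)/(-9 + U))
Y(-11, -12)*v(3) + 112 = ((7 - 11)/(-9 - 12))*3 + 112 = (-4/(-21))*3 + 112 = -1/21*(-4)*3 + 112 = (4/21)*3 + 112 = 4/7 + 112 = 788/7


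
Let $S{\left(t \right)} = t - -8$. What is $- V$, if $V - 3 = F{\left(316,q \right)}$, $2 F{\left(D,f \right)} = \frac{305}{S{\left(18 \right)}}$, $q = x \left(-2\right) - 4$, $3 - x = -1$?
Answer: $- \frac{461}{52} \approx -8.8654$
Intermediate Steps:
$x = 4$ ($x = 3 - -1 = 3 + 1 = 4$)
$q = -12$ ($q = 4 \left(-2\right) - 4 = -8 - 4 = -12$)
$S{\left(t \right)} = 8 + t$ ($S{\left(t \right)} = t + 8 = 8 + t$)
$F{\left(D,f \right)} = \frac{305}{52}$ ($F{\left(D,f \right)} = \frac{305 \frac{1}{8 + 18}}{2} = \frac{305 \cdot \frac{1}{26}}{2} = \frac{1}{2} \cdot \frac{305}{26} = \frac{305}{52}$)
$V = \frac{461}{52}$ ($V = 3 + \frac{305}{52} = \frac{461}{52} \approx 8.8654$)
$- V = \left(-1\right) \frac{461}{52} = - \frac{461}{52}$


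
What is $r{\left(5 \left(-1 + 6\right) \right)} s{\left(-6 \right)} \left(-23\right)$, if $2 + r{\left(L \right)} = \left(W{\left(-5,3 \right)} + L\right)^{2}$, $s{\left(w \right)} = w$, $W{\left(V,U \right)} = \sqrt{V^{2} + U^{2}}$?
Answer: $90666 + 6900 \sqrt{34} \approx 1.309 \cdot 10^{5}$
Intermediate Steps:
$W{\left(V,U \right)} = \sqrt{U^{2} + V^{2}}$
$r{\left(L \right)} = -2 + \left(L + \sqrt{34}\right)^{2}$ ($r{\left(L \right)} = -2 + \left(\sqrt{3^{2} + \left(-5\right)^{2}} + L\right)^{2} = -2 + \left(\sqrt{9 + 25} + L\right)^{2} = -2 + \left(\sqrt{34} + L\right)^{2} = -2 + \left(L + \sqrt{34}\right)^{2}$)
$r{\left(5 \left(-1 + 6\right) \right)} s{\left(-6 \right)} \left(-23\right) = \left(-2 + \left(5 \left(-1 + 6\right) + \sqrt{34}\right)^{2}\right) \left(-6\right) \left(-23\right) = \left(-2 + \left(5 \cdot 5 + \sqrt{34}\right)^{2}\right) \left(-6\right) \left(-23\right) = \left(-2 + \left(25 + \sqrt{34}\right)^{2}\right) \left(-6\right) \left(-23\right) = \left(12 - 6 \left(25 + \sqrt{34}\right)^{2}\right) \left(-23\right) = -276 + 138 \left(25 + \sqrt{34}\right)^{2}$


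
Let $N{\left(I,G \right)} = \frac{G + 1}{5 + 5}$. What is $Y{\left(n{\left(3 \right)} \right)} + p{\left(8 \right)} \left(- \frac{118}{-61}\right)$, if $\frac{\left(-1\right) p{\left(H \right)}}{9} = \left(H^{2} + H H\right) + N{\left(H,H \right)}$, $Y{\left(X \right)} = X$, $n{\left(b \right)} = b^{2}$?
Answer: $- \frac{681714}{305} \approx -2235.1$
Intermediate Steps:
$N{\left(I,G \right)} = \frac{1}{10} + \frac{G}{10}$ ($N{\left(I,G \right)} = \frac{1 + G}{10} = \left(1 + G\right) \frac{1}{10} = \frac{1}{10} + \frac{G}{10}$)
$p{\left(H \right)} = - \frac{9}{10} - 18 H^{2} - \frac{9 H}{10}$ ($p{\left(H \right)} = - 9 \left(\left(H^{2} + H H\right) + \left(\frac{1}{10} + \frac{H}{10}\right)\right) = - 9 \left(\left(H^{2} + H^{2}\right) + \left(\frac{1}{10} + \frac{H}{10}\right)\right) = - 9 \left(2 H^{2} + \left(\frac{1}{10} + \frac{H}{10}\right)\right) = - 9 \left(\frac{1}{10} + 2 H^{2} + \frac{H}{10}\right) = - \frac{9}{10} - 18 H^{2} - \frac{9 H}{10}$)
$Y{\left(n{\left(3 \right)} \right)} + p{\left(8 \right)} \left(- \frac{118}{-61}\right) = 3^{2} + \left(- \frac{9}{10} - 18 \cdot 8^{2} - \frac{36}{5}\right) \left(- \frac{118}{-61}\right) = 9 + \left(- \frac{9}{10} - 1152 - \frac{36}{5}\right) \left(\left(-118\right) \left(- \frac{1}{61}\right)\right) = 9 + \left(- \frac{9}{10} - 1152 - \frac{36}{5}\right) \frac{118}{61} = 9 - \frac{684459}{305} = - \frac{681714}{305}$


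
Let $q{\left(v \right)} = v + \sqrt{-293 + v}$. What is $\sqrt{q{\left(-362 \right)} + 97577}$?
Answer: $\sqrt{97215 + i \sqrt{655}} \approx 311.79 + 0.041 i$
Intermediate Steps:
$\sqrt{q{\left(-362 \right)} + 97577} = \sqrt{\left(-362 + \sqrt{-293 - 362}\right) + 97577} = \sqrt{\left(-362 + \sqrt{-655}\right) + 97577} = \sqrt{\left(-362 + i \sqrt{655}\right) + 97577} = \sqrt{97215 + i \sqrt{655}}$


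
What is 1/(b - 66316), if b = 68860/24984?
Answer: -6246/414192521 ≈ -1.5080e-5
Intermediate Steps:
b = 17215/6246 (b = 68860*(1/24984) = 17215/6246 ≈ 2.7562)
1/(b - 66316) = 1/(17215/6246 - 66316) = 1/(-414192521/6246) = -6246/414192521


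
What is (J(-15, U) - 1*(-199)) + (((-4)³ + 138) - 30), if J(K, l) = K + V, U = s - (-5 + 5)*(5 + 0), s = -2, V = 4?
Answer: 232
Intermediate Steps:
U = -2 (U = -2 - (-5 + 5)*(5 + 0) = -2 - 0*5 = -2 - 1*0 = -2 + 0 = -2)
J(K, l) = 4 + K (J(K, l) = K + 4 = 4 + K)
(J(-15, U) - 1*(-199)) + (((-4)³ + 138) - 30) = ((4 - 15) - 1*(-199)) + (((-4)³ + 138) - 30) = (-11 + 199) + ((-64 + 138) - 30) = 188 + (74 - 30) = 188 + 44 = 232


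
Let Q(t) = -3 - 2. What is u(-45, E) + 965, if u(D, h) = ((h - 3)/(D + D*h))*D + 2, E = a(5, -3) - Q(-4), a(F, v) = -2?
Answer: 967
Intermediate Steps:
Q(t) = -5
E = 3 (E = -2 - 1*(-5) = -2 + 5 = 3)
u(D, h) = 2 + D*(-3 + h)/(D + D*h) (u(D, h) = ((-3 + h)/(D + D*h))*D + 2 = D*(-3 + h)/(D + D*h) + 2 = 2 + D*(-3 + h)/(D + D*h))
u(-45, E) + 965 = (-1 + 3*3)/(1 + 3) + 965 = (-1 + 9)/4 + 965 = (1/4)*8 + 965 = 2 + 965 = 967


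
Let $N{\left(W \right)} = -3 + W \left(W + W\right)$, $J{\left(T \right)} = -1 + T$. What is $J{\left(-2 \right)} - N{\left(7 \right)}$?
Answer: $-98$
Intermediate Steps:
$N{\left(W \right)} = -3 + 2 W^{2}$ ($N{\left(W \right)} = -3 + W 2 W = -3 + 2 W^{2}$)
$J{\left(-2 \right)} - N{\left(7 \right)} = \left(-1 - 2\right) - \left(-3 + 2 \cdot 7^{2}\right) = -3 - \left(-3 + 2 \cdot 49\right) = -3 - \left(-3 + 98\right) = -3 - 95 = -98$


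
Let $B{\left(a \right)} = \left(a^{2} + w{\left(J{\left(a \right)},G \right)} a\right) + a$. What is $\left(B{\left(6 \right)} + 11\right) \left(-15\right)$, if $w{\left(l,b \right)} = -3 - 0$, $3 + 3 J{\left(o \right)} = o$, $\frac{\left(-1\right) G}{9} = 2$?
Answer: $-525$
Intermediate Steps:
$G = -18$ ($G = \left(-9\right) 2 = -18$)
$J{\left(o \right)} = -1 + \frac{o}{3}$
$w{\left(l,b \right)} = -3$ ($w{\left(l,b \right)} = -3 + 0 = -3$)
$B{\left(a \right)} = a^{2} - 2 a$ ($B{\left(a \right)} = \left(a^{2} - 3 a\right) + a = a^{2} - 2 a$)
$\left(B{\left(6 \right)} + 11\right) \left(-15\right) = \left(6 \left(-2 + 6\right) + 11\right) \left(-15\right) = \left(6 \cdot 4 + 11\right) \left(-15\right) = \left(24 + 11\right) \left(-15\right) = 35 \left(-15\right) = -525$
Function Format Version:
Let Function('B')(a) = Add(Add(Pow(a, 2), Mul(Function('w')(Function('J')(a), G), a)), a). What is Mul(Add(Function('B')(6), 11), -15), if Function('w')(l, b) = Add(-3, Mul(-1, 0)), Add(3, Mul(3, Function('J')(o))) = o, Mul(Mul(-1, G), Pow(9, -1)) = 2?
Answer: -525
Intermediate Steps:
G = -18 (G = Mul(-9, 2) = -18)
Function('J')(o) = Add(-1, Mul(Rational(1, 3), o))
Function('w')(l, b) = -3 (Function('w')(l, b) = Add(-3, 0) = -3)
Function('B')(a) = Add(Pow(a, 2), Mul(-2, a)) (Function('B')(a) = Add(Add(Pow(a, 2), Mul(-3, a)), a) = Add(Pow(a, 2), Mul(-2, a)))
Mul(Add(Function('B')(6), 11), -15) = Mul(Add(Mul(6, Add(-2, 6)), 11), -15) = Mul(Add(Mul(6, 4), 11), -15) = Mul(Add(24, 11), -15) = Mul(35, -15) = -525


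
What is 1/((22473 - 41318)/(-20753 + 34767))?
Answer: -14014/18845 ≈ -0.74365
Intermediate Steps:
1/((22473 - 41318)/(-20753 + 34767)) = 1/(-18845/14014) = -14014/18845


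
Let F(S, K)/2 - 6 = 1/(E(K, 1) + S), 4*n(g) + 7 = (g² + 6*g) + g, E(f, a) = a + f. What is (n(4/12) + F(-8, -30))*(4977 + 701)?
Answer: 40867405/666 ≈ 61363.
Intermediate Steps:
n(g) = -7/4 + g²/4 + 7*g/4 (n(g) = -7/4 + ((g² + 6*g) + g)/4 = -7/4 + (g² + 7*g)/4 = -7/4 + (g²/4 + 7*g/4) = -7/4 + g²/4 + 7*g/4)
F(S, K) = 12 + 2/(1 + K + S) (F(S, K) = 12 + 2/((1 + K) + S) = 12 + 2/(1 + K + S))
(n(4/12) + F(-8, -30))*(4977 + 701) = ((-7/4 + (4/12)²/4 + 7*(4/12)/4) + 2*(7 + 6*(-30) + 6*(-8))/(1 - 30 - 8))*(4977 + 701) = ((-7/4 + (4*(1/12))²/4 + 7*(4*(1/12))/4) + 2*(7 - 180 - 48)/(-37))*5678 = ((-7/4 + (⅓)²/4 + (7/4)*(⅓)) + 2*(-1/37)*(-221))*5678 = ((-7/4 + (¼)*(⅑) + 7/12) + 442/37)*5678 = ((-7/4 + 1/36 + 7/12) + 442/37)*5678 = (-41/36 + 442/37)*5678 = (14395/1332)*5678 = 40867405/666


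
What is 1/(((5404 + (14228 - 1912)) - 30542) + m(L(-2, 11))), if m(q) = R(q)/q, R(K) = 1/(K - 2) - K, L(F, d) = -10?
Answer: -120/1538759 ≈ -7.7985e-5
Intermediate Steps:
R(K) = 1/(-2 + K) - K
m(q) = (1 - q² + 2*q)/(q*(-2 + q)) (m(q) = ((1 - q² + 2*q)/(-2 + q))/q = (1 - q² + 2*q)/(q*(-2 + q)))
1/(((5404 + (14228 - 1912)) - 30542) + m(L(-2, 11))) = 1/(((5404 + (14228 - 1912)) - 30542) + (1 - 1*(-10)² + 2*(-10))/((-10)*(-2 - 10))) = 1/(((5404 + 12316) - 30542) - ⅒*(1 - 1*100 - 20)/(-12)) = 1/((17720 - 30542) - ⅒*(-1/12)*(1 - 100 - 20)) = 1/(-12822 - ⅒*(-1/12)*(-119)) = 1/(-12822 - 119/120) = 1/(-1538759/120) = -120/1538759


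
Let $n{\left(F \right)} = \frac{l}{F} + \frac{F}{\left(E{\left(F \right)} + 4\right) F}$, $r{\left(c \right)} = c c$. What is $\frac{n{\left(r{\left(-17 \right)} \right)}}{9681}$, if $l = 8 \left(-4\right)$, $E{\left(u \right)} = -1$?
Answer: $\frac{193}{8393427} \approx 2.2994 \cdot 10^{-5}$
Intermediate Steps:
$r{\left(c \right)} = c^{2}$
$l = -32$
$n{\left(F \right)} = \frac{1}{3} - \frac{32}{F}$ ($n{\left(F \right)} = - \frac{32}{F} + \frac{F}{\left(-1 + 4\right) F} = - \frac{32}{F} + \frac{F}{3 F} = - \frac{32}{F} + F \frac{1}{3 F} = - \frac{32}{F} + \frac{1}{3} = \frac{1}{3} - \frac{32}{F}$)
$\frac{n{\left(r{\left(-17 \right)} \right)}}{9681} = \frac{\frac{1}{3} \frac{1}{\left(-17\right)^{2}} \left(-96 + \left(-17\right)^{2}\right)}{9681} = \frac{-96 + 289}{3 \cdot 289} \cdot \frac{1}{9681} = \frac{1}{3} \cdot \frac{1}{289} \cdot 193 \cdot \frac{1}{9681} = \frac{193}{867} \cdot \frac{1}{9681} = \frac{193}{8393427}$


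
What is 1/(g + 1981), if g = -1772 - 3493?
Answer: -1/3284 ≈ -0.00030451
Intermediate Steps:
g = -5265
1/(g + 1981) = 1/(-5265 + 1981) = 1/(-3284) = -1/3284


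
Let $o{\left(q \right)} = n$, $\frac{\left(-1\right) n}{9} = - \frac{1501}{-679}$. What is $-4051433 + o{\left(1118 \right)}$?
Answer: $- \frac{2750936516}{679} \approx -4.0515 \cdot 10^{6}$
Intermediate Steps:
$n = - \frac{13509}{679}$ ($n = - 9 \left(- \frac{1501}{-679}\right) = - 9 \left(\left(-1501\right) \left(- \frac{1}{679}\right)\right) = \left(-9\right) \frac{1501}{679} = - \frac{13509}{679} \approx -19.895$)
$o{\left(q \right)} = - \frac{13509}{679}$
$-4051433 + o{\left(1118 \right)} = -4051433 - \frac{13509}{679} = - \frac{2750936516}{679}$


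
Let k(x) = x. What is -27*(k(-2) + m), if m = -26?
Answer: 756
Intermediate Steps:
-27*(k(-2) + m) = -27*(-2 - 26) = -27*(-28) = 756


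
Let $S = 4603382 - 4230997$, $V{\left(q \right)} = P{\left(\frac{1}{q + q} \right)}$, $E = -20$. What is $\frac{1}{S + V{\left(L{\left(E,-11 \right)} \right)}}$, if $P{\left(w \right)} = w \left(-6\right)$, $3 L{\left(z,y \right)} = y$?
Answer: $\frac{11}{4096244} \approx 2.6854 \cdot 10^{-6}$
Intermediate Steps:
$L{\left(z,y \right)} = \frac{y}{3}$
$P{\left(w \right)} = - 6 w$
$V{\left(q \right)} = - \frac{3}{q}$ ($V{\left(q \right)} = - \frac{6}{q + q} = - \frac{6}{2 q} = - 6 \frac{1}{2 q} = - \frac{3}{q}$)
$S = 372385$
$\frac{1}{S + V{\left(L{\left(E,-11 \right)} \right)}} = \frac{1}{372385 - \frac{3}{\frac{1}{3} \left(-11\right)}} = \frac{1}{372385 - \frac{3}{- \frac{11}{3}}} = \frac{1}{372385 - - \frac{9}{11}} = \frac{1}{372385 + \frac{9}{11}} = \frac{1}{\frac{4096244}{11}} = \frac{11}{4096244}$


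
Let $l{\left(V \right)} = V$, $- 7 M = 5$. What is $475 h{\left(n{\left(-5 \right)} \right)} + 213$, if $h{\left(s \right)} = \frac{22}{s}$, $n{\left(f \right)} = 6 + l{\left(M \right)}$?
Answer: $\frac{81031}{37} \approx 2190.0$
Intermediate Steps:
$M = - \frac{5}{7}$ ($M = \left(- \frac{1}{7}\right) 5 = - \frac{5}{7} \approx -0.71429$)
$n{\left(f \right)} = \frac{37}{7}$ ($n{\left(f \right)} = 6 - \frac{5}{7} = \frac{37}{7}$)
$475 h{\left(n{\left(-5 \right)} \right)} + 213 = 475 \frac{22}{\frac{37}{7}} + 213 = 475 \cdot 22 \cdot \frac{7}{37} + 213 = 475 \cdot \frac{154}{37} + 213 = \frac{73150}{37} + 213 = \frac{81031}{37}$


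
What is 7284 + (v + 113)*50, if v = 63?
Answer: 16084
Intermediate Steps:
7284 + (v + 113)*50 = 7284 + (63 + 113)*50 = 7284 + 176*50 = 7284 + 8800 = 16084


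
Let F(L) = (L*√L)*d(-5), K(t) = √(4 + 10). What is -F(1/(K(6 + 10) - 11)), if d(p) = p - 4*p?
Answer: 15*I/(11 - √14)^(3/2) ≈ 0.76707*I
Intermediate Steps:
K(t) = √14
d(p) = -3*p
F(L) = 15*L^(3/2) (F(L) = (L*√L)*(-3*(-5)) = L^(3/2)*15 = 15*L^(3/2))
-F(1/(K(6 + 10) - 11)) = -15*(1/(√14 - 11))^(3/2) = -15*(1/(-11 + √14))^(3/2) = -15*(-I/(11 - √14)^(3/2)) = -(-15)*I/(11 - √14)^(3/2) = 15*I/(11 - √14)^(3/2)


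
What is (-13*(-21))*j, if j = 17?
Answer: 4641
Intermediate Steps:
(-13*(-21))*j = -13*(-21)*17 = 273*17 = 4641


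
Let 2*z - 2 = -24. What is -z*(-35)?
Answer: -385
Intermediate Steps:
z = -11 (z = 1 + (½)*(-24) = 1 - 12 = -11)
-z*(-35) = -1*(-11)*(-35) = 11*(-35) = -385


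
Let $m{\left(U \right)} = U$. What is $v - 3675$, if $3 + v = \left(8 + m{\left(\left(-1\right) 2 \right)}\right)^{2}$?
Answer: $-3642$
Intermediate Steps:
$v = 33$ ($v = -3 + \left(8 - 2\right)^{2} = -3 + 6^{2} = -3 + 36 = 33$)
$v - 3675 = 33 - 3675 = -3642$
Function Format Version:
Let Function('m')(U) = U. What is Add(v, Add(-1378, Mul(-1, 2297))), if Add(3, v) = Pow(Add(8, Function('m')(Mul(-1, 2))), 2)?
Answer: -3642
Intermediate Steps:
v = 33 (v = Add(-3, Pow(Add(8, Mul(-1, 2)), 2)) = Add(-3, Pow(Add(8, -2), 2)) = Add(-3, Pow(6, 2)) = Add(-3, 36) = 33)
Add(v, Add(-1378, Mul(-1, 2297))) = Add(33, Add(-1378, Mul(-1, 2297))) = Add(33, Add(-1378, -2297)) = Add(33, -3675) = -3642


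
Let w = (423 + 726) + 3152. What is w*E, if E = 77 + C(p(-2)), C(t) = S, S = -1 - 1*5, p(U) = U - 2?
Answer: 305371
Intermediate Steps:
p(U) = -2 + U
S = -6 (S = -1 - 5 = -6)
C(t) = -6
w = 4301 (w = 1149 + 3152 = 4301)
E = 71 (E = 77 - 6 = 71)
w*E = 4301*71 = 305371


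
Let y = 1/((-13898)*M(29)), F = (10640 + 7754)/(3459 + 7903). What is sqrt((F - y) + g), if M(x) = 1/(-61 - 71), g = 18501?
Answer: 2*sqrt(7208869961437408186)/39477269 ≈ 136.02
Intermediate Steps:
M(x) = -1/132 (M(x) = 1/(-132) = -1/132)
F = 9197/5681 (F = 18394/11362 = 18394*(1/11362) = 9197/5681 ≈ 1.6189)
y = 66/6949 (y = 1/((-13898)*(-1/132)) = -1/13898*(-132) = 66/6949 ≈ 0.0094978)
sqrt((F - y) + g) = sqrt((9197/5681 - 1*66/6949) + 18501) = sqrt((9197/5681 - 66/6949) + 18501) = sqrt(63535007/39477269 + 18501) = sqrt(730432488776/39477269) = 2*sqrt(7208869961437408186)/39477269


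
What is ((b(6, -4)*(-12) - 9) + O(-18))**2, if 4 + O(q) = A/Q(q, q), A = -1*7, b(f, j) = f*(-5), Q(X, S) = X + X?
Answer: 156225001/1296 ≈ 1.2054e+5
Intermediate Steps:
Q(X, S) = 2*X
b(f, j) = -5*f
A = -7
O(q) = -4 - 7/(2*q) (O(q) = -4 - 7*1/(2*q) = -4 - 7/(2*q))
((b(6, -4)*(-12) - 9) + O(-18))**2 = ((-5*6*(-12) - 9) + (-4 - 7/2/(-18)))**2 = ((-30*(-12) - 9) + (-4 - 7/2*(-1/18)))**2 = ((360 - 9) + (-4 + 7/36))**2 = (351 - 137/36)**2 = (12499/36)**2 = 156225001/1296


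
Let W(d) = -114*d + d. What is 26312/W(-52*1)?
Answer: 506/113 ≈ 4.4779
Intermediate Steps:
W(d) = -113*d
26312/W(-52*1) = 26312/((-(-5876))) = 26312/((-113*(-52))) = 26312/5876 = 26312*(1/5876) = 506/113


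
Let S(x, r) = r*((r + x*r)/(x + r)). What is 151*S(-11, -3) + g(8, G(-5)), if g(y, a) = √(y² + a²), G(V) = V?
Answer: 6795/7 + √89 ≈ 980.15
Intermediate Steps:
g(y, a) = √(a² + y²)
S(x, r) = r*(r + r*x)/(r + x) (S(x, r) = r*((r + r*x)/(r + x)) = r*(r + r*x)/(r + x))
151*S(-11, -3) + g(8, G(-5)) = 151*((-3)²*(1 - 11)/(-3 - 11)) + √((-5)² + 8²) = 151*(9*(-10)/(-14)) + √(25 + 64) = 151*(9*(-1/14)*(-10)) + √89 = 151*(45/7) + √89 = 6795/7 + √89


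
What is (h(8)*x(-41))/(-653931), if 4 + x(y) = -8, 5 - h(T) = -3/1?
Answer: 32/217977 ≈ 0.00014680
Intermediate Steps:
h(T) = 8 (h(T) = 5 - (-3)/1 = 5 - (-3) = 5 - 1*(-3) = 5 + 3 = 8)
x(y) = -12 (x(y) = -4 - 8 = -12)
(h(8)*x(-41))/(-653931) = (8*(-12))/(-653931) = -96*(-1/653931) = 32/217977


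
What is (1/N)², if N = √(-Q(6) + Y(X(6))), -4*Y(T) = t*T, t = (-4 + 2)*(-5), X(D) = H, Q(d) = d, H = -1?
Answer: -2/7 ≈ -0.28571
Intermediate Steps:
X(D) = -1
t = 10 (t = -2*(-5) = 10)
Y(T) = -5*T/2
N = I*√14/2 (N = √(-1*6 - 5/2*(-1)) = √(-6 + 5/2) = √(-7/2) = I*√14/2 ≈ 1.8708*I)
(1/N)² = (1/(I*√14/2))² = (-I*√14/7)² = -2/7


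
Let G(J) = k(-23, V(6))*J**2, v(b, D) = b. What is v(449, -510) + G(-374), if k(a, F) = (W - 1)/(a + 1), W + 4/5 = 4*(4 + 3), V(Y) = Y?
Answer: -830653/5 ≈ -1.6613e+5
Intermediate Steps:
W = 136/5 (W = -4/5 + 4*(4 + 3) = -4/5 + 4*7 = -4/5 + 28 = 136/5 ≈ 27.200)
k(a, F) = 131/(5*(1 + a)) (k(a, F) = (136/5 - 1)/(a + 1) = 131/(5*(1 + a)))
G(J) = -131*J**2/110 (G(J) = (131/(5*(1 - 23)))*J**2 = ((131/5)/(-22))*J**2 = ((131/5)*(-1/22))*J**2 = -131*J**2/110)
v(449, -510) + G(-374) = 449 - 131/110*(-374)**2 = 449 - 131/110*139876 = 449 - 832898/5 = -830653/5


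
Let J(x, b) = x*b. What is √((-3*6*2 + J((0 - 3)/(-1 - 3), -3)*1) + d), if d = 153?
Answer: 3*√51/2 ≈ 10.712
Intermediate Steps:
J(x, b) = b*x
√((-3*6*2 + J((0 - 3)/(-1 - 3), -3)*1) + d) = √((-3*6*2 - 3*(0 - 3)/(-1 - 3)*1) + 153) = √((-18*2 - (-9)/(-4)*1) + 153) = √((-36 - (-9)*(-1)/4*1) + 153) = √((-36 - 3*¾*1) + 153) = √((-36 - 9/4*1) + 153) = √((-36 - 9/4) + 153) = √(-153/4 + 153) = √(459/4) = 3*√51/2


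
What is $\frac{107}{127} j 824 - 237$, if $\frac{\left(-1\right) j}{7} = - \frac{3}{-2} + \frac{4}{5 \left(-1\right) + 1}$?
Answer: $- \frac{338687}{127} \approx -2666.8$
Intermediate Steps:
$j = - \frac{7}{2}$ ($j = - 7 \left(- \frac{3}{-2} + \frac{4}{5 \left(-1\right) + 1}\right) = - 7 \left(\left(-3\right) \left(- \frac{1}{2}\right) + \frac{4}{-5 + 1}\right) = - 7 \left(\frac{3}{2} + \frac{4}{-4}\right) = - 7 \left(\frac{3}{2} + 4 \left(- \frac{1}{4}\right)\right) = - 7 \left(\frac{3}{2} - 1\right) = \left(-7\right) \frac{1}{2} = - \frac{7}{2} \approx -3.5$)
$\frac{107}{127} j 824 - 237 = \frac{107}{127} \left(- \frac{7}{2}\right) 824 - 237 = \left(- \frac{749}{254}\right) 824 - 237 = - \frac{308588}{127} - 237 = - \frac{338687}{127}$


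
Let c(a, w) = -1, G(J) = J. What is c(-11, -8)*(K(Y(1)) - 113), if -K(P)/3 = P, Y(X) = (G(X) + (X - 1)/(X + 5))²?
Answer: 116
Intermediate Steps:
Y(X) = (X + (-1 + X)/(5 + X))² (Y(X) = (X + (X - 1)/(X + 5))² = (X + (-1 + X)/(5 + X))²)
K(P) = -3*P
c(-11, -8)*(K(Y(1)) - 113) = -(-3*(-1 + 1² + 6*1)²/(5 + 1)² - 113) = -(-3*(-1 + 1 + 6)²/6² - 113) = -(-6²/12 - 113) = -(-36/12 - 113) = -(-3*1 - 113) = -(-3 - 113) = -1*(-116) = 116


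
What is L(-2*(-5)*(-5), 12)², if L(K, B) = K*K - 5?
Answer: 6225025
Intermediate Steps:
L(K, B) = -5 + K² (L(K, B) = K² - 5 = -5 + K²)
L(-2*(-5)*(-5), 12)² = (-5 + (-2*(-5)*(-5))²)² = (-5 + (10*(-5))²)² = (-5 + (-50)²)² = (-5 + 2500)² = 2495² = 6225025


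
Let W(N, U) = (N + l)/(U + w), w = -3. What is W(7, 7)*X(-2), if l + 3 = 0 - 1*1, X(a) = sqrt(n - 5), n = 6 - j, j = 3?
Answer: 3*I*sqrt(2)/4 ≈ 1.0607*I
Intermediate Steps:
n = 3 (n = 6 - 1*3 = 6 - 3 = 3)
X(a) = I*sqrt(2) (X(a) = sqrt(3 - 5) = sqrt(-2) = I*sqrt(2))
l = -4 (l = -3 + (0 - 1*1) = -3 + (0 - 1) = -3 - 1 = -4)
W(N, U) = (-4 + N)/(-3 + U) (W(N, U) = (N - 4)/(U - 3) = (-4 + N)/(-3 + U))
W(7, 7)*X(-2) = ((-4 + 7)/(-3 + 7))*(I*sqrt(2)) = (3/4)*(I*sqrt(2)) = ((1/4)*3)*(I*sqrt(2)) = 3*(I*sqrt(2))/4 = 3*I*sqrt(2)/4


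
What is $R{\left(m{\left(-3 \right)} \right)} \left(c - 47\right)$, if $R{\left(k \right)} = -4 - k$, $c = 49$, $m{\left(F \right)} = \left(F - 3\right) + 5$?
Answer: $-6$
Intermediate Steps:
$m{\left(F \right)} = 2 + F$ ($m{\left(F \right)} = \left(-3 + F\right) + 5 = 2 + F$)
$R{\left(m{\left(-3 \right)} \right)} \left(c - 47\right) = \left(-4 - \left(2 - 3\right)\right) \left(49 - 47\right) = \left(-4 - -1\right) 2 = \left(-4 + 1\right) 2 = \left(-3\right) 2 = -6$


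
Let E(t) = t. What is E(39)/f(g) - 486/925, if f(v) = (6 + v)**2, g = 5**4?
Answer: -193470171/368298925 ≈ -0.52531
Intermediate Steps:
g = 625
E(39)/f(g) - 486/925 = 39/((6 + 625)**2) - 486/925 = 39/(631**2) - 486*1/925 = 39/398161 - 486/925 = -193470171/368298925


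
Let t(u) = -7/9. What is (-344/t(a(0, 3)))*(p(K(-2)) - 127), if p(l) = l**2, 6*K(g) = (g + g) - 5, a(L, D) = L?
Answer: -386226/7 ≈ -55175.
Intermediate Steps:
t(u) = -7/9 (t(u) = -7*1/9 = -7/9)
K(g) = -5/6 + g/3 (K(g) = ((g + g) - 5)/6 = (2*g - 5)/6 = (-5 + 2*g)/6 = -5/6 + g/3)
(-344/t(a(0, 3)))*(p(K(-2)) - 127) = (-344/(-7/9))*((-5/6 + (1/3)*(-2))**2 - 127) = (-344*(-9/7))*((-5/6 - 2/3)**2 - 127) = 3096*((-3/2)**2 - 127)/7 = 3096*(9/4 - 127)/7 = (3096/7)*(-499/4) = -386226/7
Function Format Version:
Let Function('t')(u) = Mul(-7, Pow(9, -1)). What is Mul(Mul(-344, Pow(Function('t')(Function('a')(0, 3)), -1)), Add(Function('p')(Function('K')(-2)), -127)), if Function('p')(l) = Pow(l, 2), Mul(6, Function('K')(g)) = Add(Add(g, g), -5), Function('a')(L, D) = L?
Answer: Rational(-386226, 7) ≈ -55175.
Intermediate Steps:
Function('t')(u) = Rational(-7, 9) (Function('t')(u) = Mul(-7, Rational(1, 9)) = Rational(-7, 9))
Function('K')(g) = Add(Rational(-5, 6), Mul(Rational(1, 3), g)) (Function('K')(g) = Mul(Rational(1, 6), Add(Add(g, g), -5)) = Mul(Rational(1, 6), Add(Mul(2, g), -5)) = Mul(Rational(1, 6), Add(-5, Mul(2, g))) = Add(Rational(-5, 6), Mul(Rational(1, 3), g)))
Mul(Mul(-344, Pow(Function('t')(Function('a')(0, 3)), -1)), Add(Function('p')(Function('K')(-2)), -127)) = Mul(Mul(-344, Pow(Rational(-7, 9), -1)), Add(Pow(Add(Rational(-5, 6), Mul(Rational(1, 3), -2)), 2), -127)) = Mul(Mul(-344, Rational(-9, 7)), Add(Pow(Add(Rational(-5, 6), Rational(-2, 3)), 2), -127)) = Mul(Rational(3096, 7), Add(Pow(Rational(-3, 2), 2), -127)) = Mul(Rational(3096, 7), Add(Rational(9, 4), -127)) = Mul(Rational(3096, 7), Rational(-499, 4)) = Rational(-386226, 7)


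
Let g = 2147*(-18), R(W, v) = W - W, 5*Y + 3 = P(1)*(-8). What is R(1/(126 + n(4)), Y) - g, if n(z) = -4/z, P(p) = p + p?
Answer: 38646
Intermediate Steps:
P(p) = 2*p
Y = -19/5 (Y = -⅗ + ((2*1)*(-8))/5 = -⅗ + (2*(-8))/5 = -⅗ + (⅕)*(-16) = -⅗ - 16/5 = -19/5 ≈ -3.8000)
R(W, v) = 0
g = -38646
R(1/(126 + n(4)), Y) - g = 0 - 1*(-38646) = 0 + 38646 = 38646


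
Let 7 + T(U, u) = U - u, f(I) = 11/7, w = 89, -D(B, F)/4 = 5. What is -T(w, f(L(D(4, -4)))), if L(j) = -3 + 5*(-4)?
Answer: -563/7 ≈ -80.429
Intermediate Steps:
D(B, F) = -20 (D(B, F) = -4*5 = -20)
L(j) = -23 (L(j) = -3 - 20 = -23)
f(I) = 11/7 (f(I) = 11*(1/7) = 11/7)
T(U, u) = -7 + U - u (T(U, u) = -7 + (U - u) = -7 + U - u)
-T(w, f(L(D(4, -4)))) = -(-7 + 89 - 1*11/7) = -(-7 + 89 - 11/7) = -1*563/7 = -563/7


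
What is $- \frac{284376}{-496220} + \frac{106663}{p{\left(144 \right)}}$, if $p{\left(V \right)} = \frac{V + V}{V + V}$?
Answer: $\frac{13232149559}{124055} \approx 1.0666 \cdot 10^{5}$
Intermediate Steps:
$p{\left(V \right)} = 1$ ($p{\left(V \right)} = \frac{2 V}{2 V} = 2 V \frac{1}{2 V} = 1$)
$- \frac{284376}{-496220} + \frac{106663}{p{\left(144 \right)}} = - \frac{284376}{-496220} + \frac{106663}{1} = \left(-284376\right) \left(- \frac{1}{496220}\right) + 106663 \cdot 1 = \frac{71094}{124055} + 106663 = \frac{13232149559}{124055}$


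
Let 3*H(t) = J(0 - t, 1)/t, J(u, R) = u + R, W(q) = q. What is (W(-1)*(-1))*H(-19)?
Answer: -20/57 ≈ -0.35088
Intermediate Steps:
J(u, R) = R + u
H(t) = (1 - t)/(3*t) (H(t) = ((1 + (0 - t))/t)/3 = ((1 - t)/t)/3 = (1 - t)/(3*t))
(W(-1)*(-1))*H(-19) = (-1*(-1))*((1/3)*(1 - 1*(-19))/(-19)) = 1*((1/3)*(-1/19)*(1 + 19)) = 1*((1/3)*(-1/19)*20) = 1*(-20/57) = -20/57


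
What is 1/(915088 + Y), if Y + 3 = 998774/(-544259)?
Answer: 544259/498042248241 ≈ 1.0928e-6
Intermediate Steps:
Y = -2631551/544259 (Y = -3 + 998774/(-544259) = -3 + 998774*(-1/544259) = -3 - 998774/544259 = -2631551/544259 ≈ -4.8351)
1/(915088 + Y) = 1/(915088 - 2631551/544259) = 1/(498042248241/544259) = 544259/498042248241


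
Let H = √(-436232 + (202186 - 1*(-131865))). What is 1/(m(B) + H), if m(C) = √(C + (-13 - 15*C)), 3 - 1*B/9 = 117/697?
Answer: -697*I/(√179676145 + 697*√102181) ≈ -0.0029508*I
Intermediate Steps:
B = 17766/697 (B = 27 - 1053/697 = 17766/697 ≈ 25.489)
H = I*√102181 (H = √(-436232 + (202186 + 131865)) = √(-436232 + 334051) = √(-102181) = I*√102181 ≈ 319.66*I)
m(C) = √(-13 - 14*C)
1/(m(B) + H) = 1/(√(-13 - 14*17766/697) + I*√102181) = 1/(√(-13 - 248724/697) + I*√102181) = 1/(√(-257785/697) + I*√102181) = 1/(I*√179676145/697 + I*√102181) = 1/(I*√102181 + I*√179676145/697)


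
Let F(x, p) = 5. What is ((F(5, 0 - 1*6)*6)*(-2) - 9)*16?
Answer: -1104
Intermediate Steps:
((F(5, 0 - 1*6)*6)*(-2) - 9)*16 = ((5*6)*(-2) - 9)*16 = (30*(-2) - 9)*16 = (-60 - 9)*16 = -69*16 = -1104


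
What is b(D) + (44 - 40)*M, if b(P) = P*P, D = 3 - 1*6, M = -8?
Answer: -23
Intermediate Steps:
D = -3 (D = 3 - 6 = -3)
b(P) = P²
b(D) + (44 - 40)*M = (-3)² + (44 - 40)*(-8) = 9 + 4*(-8) = 9 - 32 = -23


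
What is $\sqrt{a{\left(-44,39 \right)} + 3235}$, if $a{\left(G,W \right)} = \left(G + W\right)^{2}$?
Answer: $2 \sqrt{815} \approx 57.096$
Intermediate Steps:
$\sqrt{a{\left(-44,39 \right)} + 3235} = \sqrt{\left(-44 + 39\right)^{2} + 3235} = \sqrt{\left(-5\right)^{2} + 3235} = \sqrt{25 + 3235} = \sqrt{3260} = 2 \sqrt{815}$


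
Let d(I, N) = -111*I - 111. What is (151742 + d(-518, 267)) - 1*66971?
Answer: 142158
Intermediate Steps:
d(I, N) = -111 - 111*I
(151742 + d(-518, 267)) - 1*66971 = (151742 + (-111 - 111*(-518))) - 1*66971 = (151742 + (-111 + 57498)) - 66971 = (151742 + 57387) - 66971 = 209129 - 66971 = 142158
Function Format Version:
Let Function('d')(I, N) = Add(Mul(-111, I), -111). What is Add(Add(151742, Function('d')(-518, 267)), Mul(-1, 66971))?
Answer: 142158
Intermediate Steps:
Function('d')(I, N) = Add(-111, Mul(-111, I))
Add(Add(151742, Function('d')(-518, 267)), Mul(-1, 66971)) = Add(Add(151742, Add(-111, Mul(-111, -518))), Mul(-1, 66971)) = Add(Add(151742, Add(-111, 57498)), -66971) = Add(Add(151742, 57387), -66971) = Add(209129, -66971) = 142158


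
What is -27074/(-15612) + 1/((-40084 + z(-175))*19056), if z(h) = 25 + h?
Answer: 576600320169/332491844768 ≈ 1.7342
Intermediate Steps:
-27074/(-15612) + 1/((-40084 + z(-175))*19056) = -27074/(-15612) + 1/((-40084 + (25 - 175))*19056) = -27074*(-1/15612) + (1/19056)/(-40084 - 150) = 13537/7806 + (1/19056)/(-40234) = 13537/7806 - 1/40234*1/19056 = 13537/7806 - 1/766699104 = 576600320169/332491844768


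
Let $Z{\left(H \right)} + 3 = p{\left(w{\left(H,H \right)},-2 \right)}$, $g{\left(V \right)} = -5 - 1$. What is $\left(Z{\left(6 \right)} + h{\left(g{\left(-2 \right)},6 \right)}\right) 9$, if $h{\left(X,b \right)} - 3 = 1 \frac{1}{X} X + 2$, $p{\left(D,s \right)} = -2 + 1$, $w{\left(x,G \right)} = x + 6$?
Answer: $18$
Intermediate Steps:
$w{\left(x,G \right)} = 6 + x$
$g{\left(V \right)} = -6$ ($g{\left(V \right)} = -5 - 1 = -6$)
$p{\left(D,s \right)} = -1$
$h{\left(X,b \right)} = 6$ ($h{\left(X,b \right)} = 3 + \left(1 \frac{1}{X} X + 2\right) = 3 + \left(\frac{X}{X} + 2\right) = 3 + \left(1 + 2\right) = 3 + 3 = 6$)
$Z{\left(H \right)} = -4$ ($Z{\left(H \right)} = -3 - 1 = -4$)
$\left(Z{\left(6 \right)} + h{\left(g{\left(-2 \right)},6 \right)}\right) 9 = \left(-4 + 6\right) 9 = 2 \cdot 9 = 18$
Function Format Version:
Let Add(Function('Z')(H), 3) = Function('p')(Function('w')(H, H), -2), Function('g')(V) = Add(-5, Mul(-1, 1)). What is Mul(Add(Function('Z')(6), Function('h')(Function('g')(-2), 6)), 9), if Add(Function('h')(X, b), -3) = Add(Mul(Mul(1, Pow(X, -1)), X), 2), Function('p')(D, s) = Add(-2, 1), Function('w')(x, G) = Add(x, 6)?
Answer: 18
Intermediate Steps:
Function('w')(x, G) = Add(6, x)
Function('g')(V) = -6 (Function('g')(V) = Add(-5, -1) = -6)
Function('p')(D, s) = -1
Function('h')(X, b) = 6 (Function('h')(X, b) = Add(3, Add(Mul(Mul(1, Pow(X, -1)), X), 2)) = Add(3, Add(Mul(Pow(X, -1), X), 2)) = Add(3, Add(1, 2)) = Add(3, 3) = 6)
Function('Z')(H) = -4 (Function('Z')(H) = Add(-3, -1) = -4)
Mul(Add(Function('Z')(6), Function('h')(Function('g')(-2), 6)), 9) = Mul(Add(-4, 6), 9) = Mul(2, 9) = 18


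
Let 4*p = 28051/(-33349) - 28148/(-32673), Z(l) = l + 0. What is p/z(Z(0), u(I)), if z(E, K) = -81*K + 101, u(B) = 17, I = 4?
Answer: -2017939/505579910928 ≈ -3.9913e-6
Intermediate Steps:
Z(l) = l
z(E, K) = 101 - 81*K
p = 22197329/4358447508 (p = (28051/(-33349) - 28148/(-32673))/4 = (28051*(-1/33349) - 28148*(-1/32673))/4 = (-28051/33349 + 28148/32673)/4 = (¼)*(22197329/1089611877) = 22197329/4358447508 ≈ 0.0050929)
p/z(Z(0), u(I)) = 22197329/(4358447508*(101 - 81*17)) = 22197329/(4358447508*(101 - 1377)) = (22197329/4358447508)/(-1276) = (22197329/4358447508)*(-1/1276) = -2017939/505579910928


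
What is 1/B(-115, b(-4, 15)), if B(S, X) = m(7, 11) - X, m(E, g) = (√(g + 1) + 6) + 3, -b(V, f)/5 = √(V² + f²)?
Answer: 1/(9 + 2*√3 + 5*√241) ≈ 0.011101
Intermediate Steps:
b(V, f) = -5*√(V² + f²)
m(E, g) = 9 + √(1 + g) (m(E, g) = (√(1 + g) + 6) + 3 = (6 + √(1 + g)) + 3 = 9 + √(1 + g))
B(S, X) = 9 - X + 2*√3 (B(S, X) = (9 + √(1 + 11)) - X = (9 + √12) - X = (9 + 2*√3) - X = 9 - X + 2*√3)
1/B(-115, b(-4, 15)) = 1/(9 - (-5)*√((-4)² + 15²) + 2*√3) = 1/(9 - (-5)*√(16 + 225) + 2*√3) = 1/(9 - (-5)*√241 + 2*√3) = 1/(9 + 5*√241 + 2*√3) = 1/(9 + 2*√3 + 5*√241)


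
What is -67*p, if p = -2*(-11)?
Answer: -1474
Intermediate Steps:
p = 22
-67*p = -67*22 = -1474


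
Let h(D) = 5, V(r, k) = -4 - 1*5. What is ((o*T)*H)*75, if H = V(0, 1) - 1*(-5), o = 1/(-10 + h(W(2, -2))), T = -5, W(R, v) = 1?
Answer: -300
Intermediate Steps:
V(r, k) = -9 (V(r, k) = -4 - 5 = -9)
o = -⅕ (o = 1/(-10 + 5) = 1/(-5) = -⅕ ≈ -0.20000)
H = -4 (H = -9 - 1*(-5) = -9 + 5 = -4)
((o*T)*H)*75 = (-⅕*(-5)*(-4))*75 = (1*(-4))*75 = -4*75 = -300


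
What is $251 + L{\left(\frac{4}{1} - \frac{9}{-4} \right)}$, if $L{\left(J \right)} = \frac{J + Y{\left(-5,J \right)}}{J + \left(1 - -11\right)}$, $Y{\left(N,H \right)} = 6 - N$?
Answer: $\frac{18392}{73} \approx 251.95$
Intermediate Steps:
$L{\left(J \right)} = \frac{11 + J}{12 + J}$ ($L{\left(J \right)} = \frac{J + \left(6 - -5\right)}{J + \left(1 - -11\right)} = \frac{J + \left(6 + 5\right)}{J + \left(1 + 11\right)} = \frac{J + 11}{J + 12} = \frac{11 + J}{12 + J}$)
$251 + L{\left(\frac{4}{1} - \frac{9}{-4} \right)} = 251 + \frac{11 + \left(\frac{4}{1} - \frac{9}{-4}\right)}{12 + \left(\frac{4}{1} - \frac{9}{-4}\right)} = 251 + \frac{11 + \left(4 \cdot 1 - - \frac{9}{4}\right)}{12 + \left(4 \cdot 1 - - \frac{9}{4}\right)} = 251 + \frac{11 + \left(4 + \frac{9}{4}\right)}{12 + \left(4 + \frac{9}{4}\right)} = 251 + \frac{11 + \frac{25}{4}}{12 + \frac{25}{4}} = 251 + \frac{1}{\frac{73}{4}} \cdot \frac{69}{4} = 251 + \frac{4}{73} \cdot \frac{69}{4} = 251 + \frac{69}{73} = \frac{18392}{73}$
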